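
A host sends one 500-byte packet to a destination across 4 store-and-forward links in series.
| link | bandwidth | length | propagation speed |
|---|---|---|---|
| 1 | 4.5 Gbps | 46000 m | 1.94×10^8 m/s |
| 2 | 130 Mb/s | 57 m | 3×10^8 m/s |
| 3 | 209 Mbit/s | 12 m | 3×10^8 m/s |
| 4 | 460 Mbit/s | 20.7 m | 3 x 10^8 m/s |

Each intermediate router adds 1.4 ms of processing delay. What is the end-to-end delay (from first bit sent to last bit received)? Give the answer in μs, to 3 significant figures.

L = 500 × 8 = 4000 bits.
Transmission delays (L/R per hop): 0.888889, 30.7692, 19.1388, 8.69565 μs; sum = 59.4925 μs.
Propagation delays (d/s per hop): 237.113, 0.19, 0.04, 0.069 μs; sum = 237.412 μs.
Processing at 3 router(s): 3 × 1.4 ms = 4200 μs.
End-to-end = 4500 μs.

4500 μs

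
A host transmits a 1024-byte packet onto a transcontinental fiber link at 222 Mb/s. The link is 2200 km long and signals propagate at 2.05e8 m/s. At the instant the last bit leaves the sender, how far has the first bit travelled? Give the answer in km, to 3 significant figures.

7.56 km

t_tx = L/R = 8192/222000000 = 3.69009e-05 s.
Distance = s × t_tx = 2.05e+08 × 3.69009e-05 = 7.56 km.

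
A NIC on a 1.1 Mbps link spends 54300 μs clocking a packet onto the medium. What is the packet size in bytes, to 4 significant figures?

L = R × t_tx = 1100000 b/s × 0.0543 s = 59730 bits.
In bytes: 59730 / 8 = 7466 bytes.

7466 bytes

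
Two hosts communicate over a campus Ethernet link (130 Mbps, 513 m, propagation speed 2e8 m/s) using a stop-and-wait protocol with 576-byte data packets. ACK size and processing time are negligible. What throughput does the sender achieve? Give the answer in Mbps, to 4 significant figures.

t_tx = L/R = 4608/130000000 = 3.54462e-05 s.
t_prop = 513/200000000 = 2.565e-06 s; RTT = 5.13e-06 s.
Cycle = t_tx + RTT = 4.05762e-05 s.
Throughput = L / cycle = 4608 / 4.05762e-05 = 113.6 Mbps.

113.6 Mbps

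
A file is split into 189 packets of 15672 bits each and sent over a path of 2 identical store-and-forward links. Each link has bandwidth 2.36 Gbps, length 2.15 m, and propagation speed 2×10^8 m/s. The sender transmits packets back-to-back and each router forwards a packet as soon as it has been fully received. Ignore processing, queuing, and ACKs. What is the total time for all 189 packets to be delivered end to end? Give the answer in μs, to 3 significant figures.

Per-hop transmission t_tx = L/R = 15672/2360000000 = 6.64068 μs.
Per-hop propagation t_prop = 2.15/200000000 = 0.01075 μs.
Pipeline fill: first packet needs 2·t_tx to clear all hops; remaining 188 packets each add one t_tx.
Total = (2+189-1)·t_tx + 2·t_prop = 190·6.64068 + 2·0.01075 = 1260 μs.

1260 μs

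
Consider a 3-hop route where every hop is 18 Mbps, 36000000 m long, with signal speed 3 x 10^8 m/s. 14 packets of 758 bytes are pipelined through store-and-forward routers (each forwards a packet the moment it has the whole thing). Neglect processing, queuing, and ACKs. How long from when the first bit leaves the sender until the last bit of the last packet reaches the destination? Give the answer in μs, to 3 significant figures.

365000 μs

Per-hop transmission t_tx = L/R = 6064/18000000 = 336.889 μs.
Per-hop propagation t_prop = 36000000/300000000 = 120000 μs.
Pipeline fill: first packet needs 3·t_tx to clear all hops; remaining 13 packets each add one t_tx.
Total = (3+14-1)·t_tx + 3·t_prop = 16·336.889 + 3·120000 = 365000 μs.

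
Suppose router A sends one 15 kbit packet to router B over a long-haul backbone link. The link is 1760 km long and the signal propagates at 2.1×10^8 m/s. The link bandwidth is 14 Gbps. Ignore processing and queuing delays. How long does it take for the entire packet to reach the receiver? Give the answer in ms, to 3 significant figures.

8.38 ms

L = 15000 bits.
Transmission delay = L/R = 15000 / 14000000000 = 0.00107143 ms.
Propagation delay = d/s = 1760000 m / 210000000 m/s = 8.38095 ms.
Total = 8.38 ms.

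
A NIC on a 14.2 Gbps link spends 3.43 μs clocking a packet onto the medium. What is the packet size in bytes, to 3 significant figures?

6090 bytes

L = R × t_tx = 14200000000 b/s × 3.43e-06 s = 48706 bits.
In bytes: 48706 / 8 = 6090 bytes.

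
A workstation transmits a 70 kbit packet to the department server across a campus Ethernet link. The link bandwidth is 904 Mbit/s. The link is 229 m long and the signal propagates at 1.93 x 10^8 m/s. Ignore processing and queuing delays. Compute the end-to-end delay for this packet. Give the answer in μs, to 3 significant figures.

78.6 μs

L = 70000 bits.
Transmission delay = L/R = 70000 / 904000000 = 77.4336 μs.
Propagation delay = d/s = 229 m / 193000000 m/s = 1.18653 μs.
Total = 78.6 μs.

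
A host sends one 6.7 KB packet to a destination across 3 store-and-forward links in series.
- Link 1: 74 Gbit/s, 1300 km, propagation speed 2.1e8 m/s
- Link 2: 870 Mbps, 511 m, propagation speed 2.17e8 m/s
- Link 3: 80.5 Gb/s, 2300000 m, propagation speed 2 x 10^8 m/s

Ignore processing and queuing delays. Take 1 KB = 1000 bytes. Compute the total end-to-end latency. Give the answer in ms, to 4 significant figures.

L = 53600 bits.
Transmission delays (L/R per hop): 0.000724324, 0.0616092, 0.000665839 ms; sum = 0.0629994 ms.
Propagation delays (d/s per hop): 6.19048, 0.00235484, 11.5 ms; sum = 17.6928 ms.
End-to-end = 17.76 ms.

17.76 ms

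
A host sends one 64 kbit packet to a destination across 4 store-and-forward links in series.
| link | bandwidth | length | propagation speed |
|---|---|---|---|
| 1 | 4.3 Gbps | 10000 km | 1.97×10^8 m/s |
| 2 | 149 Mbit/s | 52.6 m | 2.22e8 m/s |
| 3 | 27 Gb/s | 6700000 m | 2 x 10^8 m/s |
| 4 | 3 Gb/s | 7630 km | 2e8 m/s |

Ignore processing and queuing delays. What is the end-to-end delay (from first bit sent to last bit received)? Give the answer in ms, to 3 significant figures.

123 ms

L = 64000 bits.
Transmission delays (L/R per hop): 0.0148837, 0.42953, 0.00237037, 0.0213333 ms; sum = 0.468118 ms.
Propagation delays (d/s per hop): 50.7614, 0.000236937, 33.5, 38.15 ms; sum = 122.412 ms.
End-to-end = 123 ms.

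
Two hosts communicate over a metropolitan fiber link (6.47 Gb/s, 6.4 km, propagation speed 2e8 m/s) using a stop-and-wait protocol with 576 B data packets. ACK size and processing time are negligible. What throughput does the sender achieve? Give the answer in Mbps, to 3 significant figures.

71.2 Mbps

t_tx = L/R = 4608/6470000000 = 7.1221e-07 s.
t_prop = 6400/200000000 = 3.2e-05 s; RTT = 6.4e-05 s.
Cycle = t_tx + RTT = 6.47122e-05 s.
Throughput = L / cycle = 4608 / 6.47122e-05 = 71.2 Mbps.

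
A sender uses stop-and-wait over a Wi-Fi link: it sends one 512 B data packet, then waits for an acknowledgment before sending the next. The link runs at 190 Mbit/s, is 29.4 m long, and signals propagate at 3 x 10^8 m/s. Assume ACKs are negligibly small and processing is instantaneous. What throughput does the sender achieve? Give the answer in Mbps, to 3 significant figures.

188 Mbps

t_tx = L/R = 4096/190000000 = 2.15579e-05 s.
t_prop = 29.4/300000000 = 9.8e-08 s; RTT = 1.96e-07 s.
Cycle = t_tx + RTT = 2.17539e-05 s.
Throughput = L / cycle = 4096 / 2.17539e-05 = 188 Mbps.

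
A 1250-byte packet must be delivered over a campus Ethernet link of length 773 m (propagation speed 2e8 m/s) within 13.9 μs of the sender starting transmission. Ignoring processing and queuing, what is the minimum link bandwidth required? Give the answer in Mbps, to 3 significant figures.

L = 10000 bits.
Propagation delay = 773 / 200000000 = 3.865 μs.
Transmission budget = 13.9 − 3.865 = 10.035 μs.
R ≥ L / t_tx = 10000 bits / 1.0035e-05 s = 997 Mbps.

997 Mbps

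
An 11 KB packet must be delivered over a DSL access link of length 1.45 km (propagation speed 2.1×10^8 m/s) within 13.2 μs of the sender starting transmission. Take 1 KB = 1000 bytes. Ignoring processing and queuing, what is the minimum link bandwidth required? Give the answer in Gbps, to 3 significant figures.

L = 88000 bits.
Propagation delay = 1450 / 210000000 = 6.90476 μs.
Transmission budget = 13.2 − 6.90476 = 6.29524 μs.
R ≥ L / t_tx = 88000 bits / 6.29524e-06 s = 14.0 Gbps.

14.0 Gbps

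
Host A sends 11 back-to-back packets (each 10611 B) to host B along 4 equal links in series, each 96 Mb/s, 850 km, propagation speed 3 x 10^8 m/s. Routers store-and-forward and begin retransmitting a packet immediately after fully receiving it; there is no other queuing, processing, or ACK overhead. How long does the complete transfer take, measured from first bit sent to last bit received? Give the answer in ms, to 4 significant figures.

23.71 ms

Per-hop transmission t_tx = L/R = 84888/96000000 = 0.88425 ms.
Per-hop propagation t_prop = 850000/300000000 = 2.83333 ms.
Pipeline fill: first packet needs 4·t_tx to clear all hops; remaining 10 packets each add one t_tx.
Total = (4+11-1)·t_tx + 4·t_prop = 14·0.88425 + 4·2.83333 = 23.71 ms.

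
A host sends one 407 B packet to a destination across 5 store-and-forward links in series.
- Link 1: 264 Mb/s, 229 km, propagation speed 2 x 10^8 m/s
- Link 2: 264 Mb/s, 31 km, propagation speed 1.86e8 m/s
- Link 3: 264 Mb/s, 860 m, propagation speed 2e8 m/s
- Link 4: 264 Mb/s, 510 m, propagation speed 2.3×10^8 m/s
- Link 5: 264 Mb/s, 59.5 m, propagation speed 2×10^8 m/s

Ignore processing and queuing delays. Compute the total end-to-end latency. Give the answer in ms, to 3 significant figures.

1.38 ms

L = 407 × 8 = 3256 bits.
Transmission delay per hop = L/R = 3256/264000000 = 0.0123333 ms; 5 hops → 0.0616667 ms.
Propagation delays (d/s per hop): 1.145, 0.166667, 0.0043, 0.00221739, 0.0002975 ms; sum = 1.31848 ms.
End-to-end = 1.38 ms.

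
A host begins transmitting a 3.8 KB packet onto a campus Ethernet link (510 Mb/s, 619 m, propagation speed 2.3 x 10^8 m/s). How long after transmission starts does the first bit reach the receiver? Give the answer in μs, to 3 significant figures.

First bit experiences only propagation delay: d/s = 619/2.3e+08 = 2.69 μs.

2.69 μs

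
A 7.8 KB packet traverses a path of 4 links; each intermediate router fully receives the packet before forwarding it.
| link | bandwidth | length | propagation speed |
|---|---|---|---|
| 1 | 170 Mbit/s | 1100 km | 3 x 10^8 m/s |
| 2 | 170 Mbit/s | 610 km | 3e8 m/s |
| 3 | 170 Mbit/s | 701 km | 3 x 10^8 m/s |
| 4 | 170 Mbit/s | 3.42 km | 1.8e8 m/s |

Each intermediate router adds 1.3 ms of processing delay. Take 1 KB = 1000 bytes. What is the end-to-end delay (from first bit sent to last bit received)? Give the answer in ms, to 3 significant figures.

13.4 ms

L = 62400 bits.
Transmission delay per hop = L/R = 62400/170000000 = 0.367059 ms; 4 hops → 1.46824 ms.
Propagation delays (d/s per hop): 3.66667, 2.03333, 2.33667, 0.019 ms; sum = 8.05567 ms.
Processing at 3 router(s): 3 × 1.3 ms = 3.9 ms.
End-to-end = 13.4 ms.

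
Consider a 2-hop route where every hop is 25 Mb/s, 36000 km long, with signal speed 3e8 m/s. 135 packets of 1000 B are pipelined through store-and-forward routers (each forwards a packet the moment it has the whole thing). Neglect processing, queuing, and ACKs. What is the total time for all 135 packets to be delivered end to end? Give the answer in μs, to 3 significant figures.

284000 μs

Per-hop transmission t_tx = L/R = 8000/25000000 = 320 μs.
Per-hop propagation t_prop = 36000000/300000000 = 120000 μs.
Pipeline fill: first packet needs 2·t_tx to clear all hops; remaining 134 packets each add one t_tx.
Total = (2+135-1)·t_tx + 2·t_prop = 136·320 + 2·120000 = 284000 μs.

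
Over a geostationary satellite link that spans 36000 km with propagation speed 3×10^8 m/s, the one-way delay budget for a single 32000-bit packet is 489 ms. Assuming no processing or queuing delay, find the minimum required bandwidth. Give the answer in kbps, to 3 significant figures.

86.7 kbps

Propagation delay = 36000000 / 300000000 = 120 ms.
Transmission budget = 489 − 120 = 369 ms.
R ≥ L / t_tx = 32000 bits / 0.369 s = 86.7 kbps.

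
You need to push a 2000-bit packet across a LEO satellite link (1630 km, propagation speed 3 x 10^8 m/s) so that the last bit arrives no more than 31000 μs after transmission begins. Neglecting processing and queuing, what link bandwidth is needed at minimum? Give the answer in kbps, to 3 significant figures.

Propagation delay = 1630000 / 300000000 = 5433.33 μs.
Transmission budget = 31000 − 5433.33 = 25566.7 μs.
R ≥ L / t_tx = 2000 bits / 0.0255667 s = 78.2 kbps.

78.2 kbps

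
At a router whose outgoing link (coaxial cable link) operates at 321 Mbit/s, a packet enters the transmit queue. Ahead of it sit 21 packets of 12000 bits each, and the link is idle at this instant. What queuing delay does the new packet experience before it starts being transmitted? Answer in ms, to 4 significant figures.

0.7850 ms

Each queued packet: L/R = 12000/321000000 = 0.0373832 ms.
21 queued → 0.785047 ms.
Queuing delay = 0.7850 ms.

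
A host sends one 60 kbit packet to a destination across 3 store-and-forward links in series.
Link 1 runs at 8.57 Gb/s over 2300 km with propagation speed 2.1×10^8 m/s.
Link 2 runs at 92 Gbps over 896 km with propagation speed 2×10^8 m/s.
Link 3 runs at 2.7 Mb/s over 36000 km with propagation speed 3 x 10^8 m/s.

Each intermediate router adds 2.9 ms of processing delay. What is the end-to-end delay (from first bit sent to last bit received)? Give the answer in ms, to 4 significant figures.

L = 60000 bits.
Transmission delays (L/R per hop): 0.00700117, 0.000652174, 22.2222 ms; sum = 22.2299 ms.
Propagation delays (d/s per hop): 10.9524, 4.48, 120 ms; sum = 135.432 ms.
Processing at 2 router(s): 2 × 2.9 ms = 5.8 ms.
End-to-end = 163.5 ms.

163.5 ms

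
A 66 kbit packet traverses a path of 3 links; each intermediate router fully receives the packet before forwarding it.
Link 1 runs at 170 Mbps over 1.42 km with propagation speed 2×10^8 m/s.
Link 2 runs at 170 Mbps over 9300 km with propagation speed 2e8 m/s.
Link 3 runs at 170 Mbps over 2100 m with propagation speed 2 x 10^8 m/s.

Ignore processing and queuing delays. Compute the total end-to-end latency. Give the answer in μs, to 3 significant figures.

47700 μs

L = 66000 bits.
Transmission delay per hop = L/R = 66000/170000000 = 388.235 μs; 3 hops → 1164.71 μs.
Propagation delays (d/s per hop): 7.1, 46500, 10.5 μs; sum = 46517.6 μs.
End-to-end = 47700 μs.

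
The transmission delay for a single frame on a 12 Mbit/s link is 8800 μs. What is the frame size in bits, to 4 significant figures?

105600 bits

L = R × t_tx = 12000000 b/s × 0.0088 s = 105600 bits.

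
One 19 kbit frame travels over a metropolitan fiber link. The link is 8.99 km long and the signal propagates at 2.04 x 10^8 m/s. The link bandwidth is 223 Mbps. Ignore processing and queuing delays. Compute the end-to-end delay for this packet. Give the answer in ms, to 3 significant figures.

L = 19000 bits.
Transmission delay = L/R = 19000 / 223000000 = 0.0852018 ms.
Propagation delay = d/s = 8990 m / 204000000 m/s = 0.0440686 ms.
Total = 0.129 ms.

0.129 ms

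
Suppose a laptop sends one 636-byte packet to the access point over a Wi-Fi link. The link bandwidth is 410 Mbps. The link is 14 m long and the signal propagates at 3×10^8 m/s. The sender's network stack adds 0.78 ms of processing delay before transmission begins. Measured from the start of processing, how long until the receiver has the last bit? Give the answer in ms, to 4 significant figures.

L = 636 × 8 = 5088 bits.
Transmission delay = L/R = 5088 / 410000000 = 0.0124098 ms.
Propagation delay = d/s = 14 m / 300000000 m/s = 4.66667e-05 ms.
Plus processing delay 0.78 ms = 0.78 ms.
Total = 0.7925 ms.

0.7925 ms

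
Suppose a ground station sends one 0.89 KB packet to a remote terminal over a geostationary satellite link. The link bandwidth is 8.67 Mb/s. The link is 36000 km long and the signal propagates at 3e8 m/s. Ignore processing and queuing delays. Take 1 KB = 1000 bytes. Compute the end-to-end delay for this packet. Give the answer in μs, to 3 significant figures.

L = 7120 bits.
Transmission delay = L/R = 7120 / 8670000 = 821.223 μs.
Propagation delay = d/s = 36000000 m / 300000000 m/s = 120000 μs.
Total = 121000 μs.

121000 μs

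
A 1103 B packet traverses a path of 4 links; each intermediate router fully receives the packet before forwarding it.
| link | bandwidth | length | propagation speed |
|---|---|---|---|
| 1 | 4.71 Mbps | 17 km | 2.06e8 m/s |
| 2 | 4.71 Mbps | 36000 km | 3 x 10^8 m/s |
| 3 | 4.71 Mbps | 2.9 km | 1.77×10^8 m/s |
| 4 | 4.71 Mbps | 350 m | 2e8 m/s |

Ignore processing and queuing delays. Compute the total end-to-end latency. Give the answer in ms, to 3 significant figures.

128 ms

L = 1103 × 8 = 8824 bits.
Transmission delay per hop = L/R = 8824/4710000 = 1.87346 ms; 4 hops → 7.49384 ms.
Propagation delays (d/s per hop): 0.0825243, 120, 0.0163842, 0.00175 ms; sum = 120.101 ms.
End-to-end = 128 ms.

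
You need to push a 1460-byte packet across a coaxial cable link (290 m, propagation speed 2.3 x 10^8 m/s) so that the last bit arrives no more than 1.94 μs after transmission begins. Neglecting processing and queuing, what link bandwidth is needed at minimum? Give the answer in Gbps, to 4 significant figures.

17.20 Gbps

L = 11680 bits.
Propagation delay = 290 / 2.3e+08 = 1.26087 μs.
Transmission budget = 1.94 − 1.26087 = 0.67913 μs.
R ≥ L / t_tx = 11680 bits / 6.7913e-07 s = 17.20 Gbps.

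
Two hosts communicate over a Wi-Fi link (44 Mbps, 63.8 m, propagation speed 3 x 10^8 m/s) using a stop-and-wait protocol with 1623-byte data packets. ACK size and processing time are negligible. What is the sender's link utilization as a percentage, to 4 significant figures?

t_tx = L/R = 12984/44000000 = 0.000295091 s.
t_prop = 63.8/300000000 = 2.12667e-07 s; RTT = 4.25333e-07 s.
Cycle = t_tx + RTT = 0.000295516 s.
Utilization = t_tx / cycle = 0.000295091/0.000295516 = 99.86 %.

99.86 %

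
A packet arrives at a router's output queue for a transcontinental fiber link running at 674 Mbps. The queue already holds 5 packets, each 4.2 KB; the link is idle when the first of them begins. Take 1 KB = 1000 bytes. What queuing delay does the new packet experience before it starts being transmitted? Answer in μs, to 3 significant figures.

Each queued packet: L/R = 33600/674000000 = 49.8516 μs.
5 queued → 249.258 μs.
Queuing delay = 249 μs.

249 μs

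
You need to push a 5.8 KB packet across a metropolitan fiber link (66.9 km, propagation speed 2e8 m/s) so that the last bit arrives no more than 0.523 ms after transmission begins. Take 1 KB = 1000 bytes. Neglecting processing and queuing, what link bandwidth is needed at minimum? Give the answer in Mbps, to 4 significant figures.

L = 46400 bits.
Propagation delay = 66900 / 200000000 = 0.3345 ms.
Transmission budget = 0.523 − 0.3345 = 0.1885 ms.
R ≥ L / t_tx = 46400 bits / 0.0001885 s = 246.2 Mbps.

246.2 Mbps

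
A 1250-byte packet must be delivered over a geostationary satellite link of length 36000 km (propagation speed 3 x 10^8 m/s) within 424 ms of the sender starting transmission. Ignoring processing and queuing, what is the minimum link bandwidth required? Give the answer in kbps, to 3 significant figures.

L = 10000 bits.
Propagation delay = 36000000 / 300000000 = 120 ms.
Transmission budget = 424 − 120 = 304 ms.
R ≥ L / t_tx = 10000 bits / 0.304 s = 32.9 kbps.

32.9 kbps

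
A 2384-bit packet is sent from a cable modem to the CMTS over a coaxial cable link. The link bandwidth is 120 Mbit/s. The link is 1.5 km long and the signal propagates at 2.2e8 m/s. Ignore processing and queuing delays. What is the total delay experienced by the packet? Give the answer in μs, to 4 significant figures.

26.68 μs

Transmission delay = L/R = 2384 / 120000000 = 19.8667 μs.
Propagation delay = d/s = 1500 m / 2.2e+08 m/s = 6.81818 μs.
Total = 26.68 μs.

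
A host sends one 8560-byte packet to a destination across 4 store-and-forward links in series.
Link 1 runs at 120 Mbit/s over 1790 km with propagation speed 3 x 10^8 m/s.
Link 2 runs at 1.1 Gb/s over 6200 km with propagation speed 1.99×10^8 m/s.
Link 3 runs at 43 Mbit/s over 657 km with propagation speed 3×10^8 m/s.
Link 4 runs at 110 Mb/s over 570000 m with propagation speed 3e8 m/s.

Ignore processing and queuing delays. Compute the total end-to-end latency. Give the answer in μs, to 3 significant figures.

L = 8560 × 8 = 68480 bits.
Transmission delays (L/R per hop): 570.667, 62.2545, 1592.56, 622.545 μs; sum = 2848.02 μs.
Propagation delays (d/s per hop): 5966.67, 31155.8, 2190, 1900 μs; sum = 41212.4 μs.
End-to-end = 44100 μs.

44100 μs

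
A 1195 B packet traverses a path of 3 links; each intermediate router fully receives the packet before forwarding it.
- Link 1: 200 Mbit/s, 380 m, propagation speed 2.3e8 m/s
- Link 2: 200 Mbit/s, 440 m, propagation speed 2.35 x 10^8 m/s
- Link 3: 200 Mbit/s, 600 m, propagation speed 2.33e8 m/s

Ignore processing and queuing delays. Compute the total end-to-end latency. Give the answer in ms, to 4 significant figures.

L = 1195 × 8 = 9560 bits.
Transmission delay per hop = L/R = 9560/200000000 = 0.0478 ms; 3 hops → 0.1434 ms.
Propagation delays (d/s per hop): 0.00165217, 0.00187234, 0.00257511 ms; sum = 0.00609962 ms.
End-to-end = 0.1495 ms.

0.1495 ms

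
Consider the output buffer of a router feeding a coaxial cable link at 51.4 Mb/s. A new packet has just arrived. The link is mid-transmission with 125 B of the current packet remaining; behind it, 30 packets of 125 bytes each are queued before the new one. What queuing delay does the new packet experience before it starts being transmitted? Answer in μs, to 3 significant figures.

Each queued packet: L/R = 1000/51400000 = 19.4553 μs.
30 queued → 583.658 μs.
Plus remaining 1000 bits of current packet: 19.4553 μs.
Queuing delay = 603 μs.

603 μs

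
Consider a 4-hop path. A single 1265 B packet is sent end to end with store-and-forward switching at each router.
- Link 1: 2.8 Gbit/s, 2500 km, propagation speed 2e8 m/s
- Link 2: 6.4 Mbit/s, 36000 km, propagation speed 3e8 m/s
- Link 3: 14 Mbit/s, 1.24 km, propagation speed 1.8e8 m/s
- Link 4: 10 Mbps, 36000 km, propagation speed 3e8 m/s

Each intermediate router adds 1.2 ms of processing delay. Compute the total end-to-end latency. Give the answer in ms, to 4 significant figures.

L = 1265 × 8 = 10120 bits.
Transmission delays (L/R per hop): 0.00361429, 1.58125, 0.722857, 1.012 ms; sum = 3.31972 ms.
Propagation delays (d/s per hop): 12.5, 120, 0.00688889, 120 ms; sum = 252.507 ms.
Processing at 3 router(s): 3 × 1.2 ms = 3.6 ms.
End-to-end = 259.4 ms.

259.4 ms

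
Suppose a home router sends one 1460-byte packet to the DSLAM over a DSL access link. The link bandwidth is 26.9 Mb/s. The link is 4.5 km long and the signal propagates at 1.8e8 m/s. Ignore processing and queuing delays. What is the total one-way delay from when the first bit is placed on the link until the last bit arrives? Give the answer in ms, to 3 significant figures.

L = 1460 × 8 = 11680 bits.
Transmission delay = L/R = 11680 / 26900000 = 0.434201 ms.
Propagation delay = d/s = 4500 m / 180000000 m/s = 0.025 ms.
Total = 0.459 ms.

0.459 ms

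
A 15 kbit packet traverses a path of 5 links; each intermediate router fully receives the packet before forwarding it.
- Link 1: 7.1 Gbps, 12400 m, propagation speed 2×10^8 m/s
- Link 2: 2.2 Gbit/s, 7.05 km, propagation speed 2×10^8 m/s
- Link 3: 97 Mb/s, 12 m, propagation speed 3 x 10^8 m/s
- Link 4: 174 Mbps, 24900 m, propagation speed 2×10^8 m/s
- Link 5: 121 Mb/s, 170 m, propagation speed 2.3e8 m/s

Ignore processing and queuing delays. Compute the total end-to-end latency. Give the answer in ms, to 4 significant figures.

L = 15000 bits.
Transmission delays (L/R per hop): 0.00211268, 0.00681818, 0.154639, 0.0862069, 0.123967 ms; sum = 0.373744 ms.
Propagation delays (d/s per hop): 0.062, 0.03525, 4e-05, 0.1245, 0.00073913 ms; sum = 0.222529 ms.
End-to-end = 0.5963 ms.

0.5963 ms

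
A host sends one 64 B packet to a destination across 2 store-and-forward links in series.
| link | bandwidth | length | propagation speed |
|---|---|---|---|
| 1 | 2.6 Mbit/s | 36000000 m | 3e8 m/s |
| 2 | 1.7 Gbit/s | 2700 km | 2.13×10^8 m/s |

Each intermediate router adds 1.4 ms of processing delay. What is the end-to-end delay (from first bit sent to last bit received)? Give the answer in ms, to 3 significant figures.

L = 64 × 8 = 512 bits.
Transmission delays (L/R per hop): 0.196923, 0.000301176 ms; sum = 0.197224 ms.
Propagation delays (d/s per hop): 120, 12.6761 ms; sum = 132.676 ms.
Processing at 1 router(s): 1 × 1.4 ms = 1.4 ms.
End-to-end = 134 ms.

134 ms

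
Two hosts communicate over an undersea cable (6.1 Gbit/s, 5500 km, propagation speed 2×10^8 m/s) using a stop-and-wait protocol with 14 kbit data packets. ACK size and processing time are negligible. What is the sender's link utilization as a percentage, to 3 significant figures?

t_tx = L/R = 14000/6100000000 = 2.29508e-06 s.
t_prop = 5500000/200000000 = 0.0275 s; RTT = 0.055 s.
Cycle = t_tx + RTT = 0.0550023 s.
Utilization = t_tx / cycle = 2.29508e-06/0.0550023 = 0.00417 %.

0.00417 %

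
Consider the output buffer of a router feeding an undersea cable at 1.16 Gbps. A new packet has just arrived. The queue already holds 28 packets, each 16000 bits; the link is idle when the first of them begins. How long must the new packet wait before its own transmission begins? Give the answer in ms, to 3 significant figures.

Each queued packet: L/R = 16000/1160000000 = 0.0137931 ms.
28 queued → 0.386207 ms.
Queuing delay = 0.386 ms.

0.386 ms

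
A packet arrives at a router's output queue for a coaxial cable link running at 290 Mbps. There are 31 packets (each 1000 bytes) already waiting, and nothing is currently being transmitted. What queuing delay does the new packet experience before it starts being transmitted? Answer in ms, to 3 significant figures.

Each queued packet: L/R = 8000/290000000 = 0.0275862 ms.
31 queued → 0.855172 ms.
Queuing delay = 0.855 ms.

0.855 ms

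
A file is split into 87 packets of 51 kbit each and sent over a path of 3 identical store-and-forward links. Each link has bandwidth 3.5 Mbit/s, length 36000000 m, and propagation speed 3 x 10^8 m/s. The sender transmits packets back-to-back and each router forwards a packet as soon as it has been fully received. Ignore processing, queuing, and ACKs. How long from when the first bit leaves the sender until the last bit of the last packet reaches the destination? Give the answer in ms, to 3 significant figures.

Per-hop transmission t_tx = L/R = 51000/3500000 = 14.5714 ms.
Per-hop propagation t_prop = 36000000/300000000 = 120 ms.
Pipeline fill: first packet needs 3·t_tx to clear all hops; remaining 86 packets each add one t_tx.
Total = (3+87-1)·t_tx + 3·t_prop = 89·14.5714 + 3·120 = 1660 ms.

1660 ms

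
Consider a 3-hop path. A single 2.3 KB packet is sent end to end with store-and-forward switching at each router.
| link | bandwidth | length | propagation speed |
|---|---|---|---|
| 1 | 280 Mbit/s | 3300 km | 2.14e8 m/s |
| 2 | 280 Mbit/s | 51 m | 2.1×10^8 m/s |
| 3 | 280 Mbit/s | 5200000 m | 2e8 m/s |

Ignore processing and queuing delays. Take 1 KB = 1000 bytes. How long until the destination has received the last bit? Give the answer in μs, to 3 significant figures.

41600 μs

L = 18400 bits.
Transmission delay per hop = L/R = 18400/280000000 = 65.7143 μs; 3 hops → 197.143 μs.
Propagation delays (d/s per hop): 15420.6, 0.242857, 26000 μs; sum = 41420.8 μs.
End-to-end = 41600 μs.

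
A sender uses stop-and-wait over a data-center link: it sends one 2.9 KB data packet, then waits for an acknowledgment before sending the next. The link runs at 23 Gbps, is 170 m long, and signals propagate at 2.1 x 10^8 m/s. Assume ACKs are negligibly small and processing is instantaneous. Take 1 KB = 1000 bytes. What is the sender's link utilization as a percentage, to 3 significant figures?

38.4 %

t_tx = L/R = 23200/23000000000 = 1.0087e-06 s.
t_prop = 170/210000000 = 8.09524e-07 s; RTT = 1.61905e-06 s.
Cycle = t_tx + RTT = 2.62774e-06 s.
Utilization = t_tx / cycle = 1.0087e-06/2.62774e-06 = 38.4 %.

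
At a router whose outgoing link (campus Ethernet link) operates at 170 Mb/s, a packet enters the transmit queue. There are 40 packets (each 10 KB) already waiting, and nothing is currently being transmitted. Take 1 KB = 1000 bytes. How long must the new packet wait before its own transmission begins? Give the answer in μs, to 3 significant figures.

Each queued packet: L/R = 80000/170000000 = 470.588 μs.
40 queued → 18823.5 μs.
Queuing delay = 18800 μs.

18800 μs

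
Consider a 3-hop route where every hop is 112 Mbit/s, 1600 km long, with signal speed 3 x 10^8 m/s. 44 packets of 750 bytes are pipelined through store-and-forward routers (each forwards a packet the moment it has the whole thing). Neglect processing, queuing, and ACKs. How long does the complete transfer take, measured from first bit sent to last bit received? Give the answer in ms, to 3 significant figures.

Per-hop transmission t_tx = L/R = 6000/112000000 = 0.0535714 ms.
Per-hop propagation t_prop = 1600000/300000000 = 5.33333 ms.
Pipeline fill: first packet needs 3·t_tx to clear all hops; remaining 43 packets each add one t_tx.
Total = (3+44-1)·t_tx + 3·t_prop = 46·0.0535714 + 3·5.33333 = 18.5 ms.

18.5 ms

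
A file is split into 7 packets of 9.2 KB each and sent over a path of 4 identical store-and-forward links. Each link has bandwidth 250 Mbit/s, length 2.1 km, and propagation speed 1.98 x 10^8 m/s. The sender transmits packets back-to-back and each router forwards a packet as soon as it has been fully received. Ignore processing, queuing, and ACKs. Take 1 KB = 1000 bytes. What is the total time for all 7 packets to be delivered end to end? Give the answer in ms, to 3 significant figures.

Per-hop transmission t_tx = L/R = 73600/250000000 = 0.2944 ms.
Per-hop propagation t_prop = 2100/198000000 = 0.0106061 ms.
Pipeline fill: first packet needs 4·t_tx to clear all hops; remaining 6 packets each add one t_tx.
Total = (4+7-1)·t_tx + 4·t_prop = 10·0.2944 + 4·0.0106061 = 2.99 ms.

2.99 ms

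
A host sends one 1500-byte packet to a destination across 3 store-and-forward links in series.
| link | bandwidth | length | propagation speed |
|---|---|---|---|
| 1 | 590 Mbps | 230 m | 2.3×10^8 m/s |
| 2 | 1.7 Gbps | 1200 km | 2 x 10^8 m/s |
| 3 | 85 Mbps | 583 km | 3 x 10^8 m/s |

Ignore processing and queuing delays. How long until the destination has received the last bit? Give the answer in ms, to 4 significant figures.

8.113 ms

L = 1500 × 8 = 12000 bits.
Transmission delays (L/R per hop): 0.020339, 0.00705882, 0.141176 ms; sum = 0.168574 ms.
Propagation delays (d/s per hop): 0.001, 6, 1.94333 ms; sum = 7.94433 ms.
End-to-end = 8.113 ms.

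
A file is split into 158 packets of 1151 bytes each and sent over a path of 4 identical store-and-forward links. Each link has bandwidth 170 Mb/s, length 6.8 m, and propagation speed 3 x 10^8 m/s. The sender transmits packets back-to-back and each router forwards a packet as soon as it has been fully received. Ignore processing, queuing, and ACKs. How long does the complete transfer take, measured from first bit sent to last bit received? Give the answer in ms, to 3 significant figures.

8.72 ms

Per-hop transmission t_tx = L/R = 9208/170000000 = 0.0541647 ms.
Per-hop propagation t_prop = 6.8/300000000 = 2.26667e-05 ms.
Pipeline fill: first packet needs 4·t_tx to clear all hops; remaining 157 packets each add one t_tx.
Total = (4+158-1)·t_tx + 4·t_prop = 161·0.0541647 + 4·2.26667e-05 = 8.72 ms.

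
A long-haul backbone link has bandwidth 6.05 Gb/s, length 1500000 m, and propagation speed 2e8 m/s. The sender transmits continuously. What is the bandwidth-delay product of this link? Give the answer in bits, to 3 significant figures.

Propagation delay = 1500000 / 200000000 = 0.0075 s.
BDP = R × t_prop = 6050000000 × 0.0075 = 45375000 bits.

45400000 bits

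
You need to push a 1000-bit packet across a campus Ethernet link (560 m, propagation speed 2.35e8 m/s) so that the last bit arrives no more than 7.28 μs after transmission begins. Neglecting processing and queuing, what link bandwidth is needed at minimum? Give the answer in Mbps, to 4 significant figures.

204.2 Mbps

Propagation delay = 560 / 235000000 = 2.38298 μs.
Transmission budget = 7.28 − 2.38298 = 4.89702 μs.
R ≥ L / t_tx = 1000 bits / 4.89702e-06 s = 204.2 Mbps.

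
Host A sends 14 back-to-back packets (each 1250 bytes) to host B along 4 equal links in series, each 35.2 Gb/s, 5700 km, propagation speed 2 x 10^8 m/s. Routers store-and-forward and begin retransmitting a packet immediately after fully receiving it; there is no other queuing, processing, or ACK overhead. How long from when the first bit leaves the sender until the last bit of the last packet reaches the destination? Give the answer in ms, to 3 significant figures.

Per-hop transmission t_tx = L/R = 10000/35200000000 = 0.000284091 ms.
Per-hop propagation t_prop = 5700000/200000000 = 28.5 ms.
Pipeline fill: first packet needs 4·t_tx to clear all hops; remaining 13 packets each add one t_tx.
Total = (4+14-1)·t_tx + 4·t_prop = 17·0.000284091 + 4·28.5 = 114 ms.

114 ms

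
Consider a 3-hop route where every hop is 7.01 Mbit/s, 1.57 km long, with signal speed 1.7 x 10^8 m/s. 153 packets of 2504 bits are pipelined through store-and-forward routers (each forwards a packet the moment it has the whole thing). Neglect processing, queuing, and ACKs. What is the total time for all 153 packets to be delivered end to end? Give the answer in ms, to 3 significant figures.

Per-hop transmission t_tx = L/R = 2504/7010000 = 0.357204 ms.
Per-hop propagation t_prop = 1570/170000000 = 0.00923529 ms.
Pipeline fill: first packet needs 3·t_tx to clear all hops; remaining 152 packets each add one t_tx.
Total = (3+153-1)·t_tx + 3·t_prop = 155·0.357204 + 3·0.00923529 = 55.4 ms.

55.4 ms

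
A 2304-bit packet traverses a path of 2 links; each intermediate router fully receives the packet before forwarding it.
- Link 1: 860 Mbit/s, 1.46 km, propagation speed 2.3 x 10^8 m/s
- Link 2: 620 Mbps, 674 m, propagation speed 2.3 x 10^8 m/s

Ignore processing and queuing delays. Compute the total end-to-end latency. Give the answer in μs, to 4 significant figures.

15.67 μs

Transmission delays (L/R per hop): 2.67907, 3.71613 μs; sum = 6.3952 μs.
Propagation delays (d/s per hop): 6.34783, 2.93043 μs; sum = 9.27826 μs.
End-to-end = 15.67 μs.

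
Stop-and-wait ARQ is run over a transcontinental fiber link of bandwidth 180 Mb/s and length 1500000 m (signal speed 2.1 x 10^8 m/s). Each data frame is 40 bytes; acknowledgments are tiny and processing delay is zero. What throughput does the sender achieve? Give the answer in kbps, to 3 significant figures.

22.4 kbps

t_tx = L/R = 320/180000000 = 1.77778e-06 s.
t_prop = 1500000/210000000 = 0.00714286 s; RTT = 0.0142857 s.
Cycle = t_tx + RTT = 0.0142875 s.
Throughput = L / cycle = 320 / 0.0142875 = 22.4 kbps.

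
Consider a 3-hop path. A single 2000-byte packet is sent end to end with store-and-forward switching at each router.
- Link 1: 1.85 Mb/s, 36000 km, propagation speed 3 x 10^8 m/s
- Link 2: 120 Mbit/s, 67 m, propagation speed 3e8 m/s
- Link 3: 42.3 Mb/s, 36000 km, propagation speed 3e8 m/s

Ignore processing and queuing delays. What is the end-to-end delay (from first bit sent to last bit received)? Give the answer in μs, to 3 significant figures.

249000 μs

L = 2000 × 8 = 16000 bits.
Transmission delays (L/R per hop): 8648.65, 133.333, 378.251 μs; sum = 9160.23 μs.
Propagation delays (d/s per hop): 120000, 0.223333, 120000 μs; sum = 240000 μs.
End-to-end = 249000 μs.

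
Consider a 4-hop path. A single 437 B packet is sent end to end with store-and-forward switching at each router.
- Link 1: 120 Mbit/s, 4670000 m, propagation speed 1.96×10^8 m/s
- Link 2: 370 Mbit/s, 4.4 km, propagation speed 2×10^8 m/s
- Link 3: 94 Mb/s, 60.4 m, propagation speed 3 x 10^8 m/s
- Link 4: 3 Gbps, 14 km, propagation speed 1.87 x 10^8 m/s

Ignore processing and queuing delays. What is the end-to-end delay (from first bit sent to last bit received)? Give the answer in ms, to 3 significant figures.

24.0 ms

L = 437 × 8 = 3496 bits.
Transmission delays (L/R per hop): 0.0291333, 0.00944865, 0.0371915, 0.00116533 ms; sum = 0.0769388 ms.
Propagation delays (d/s per hop): 23.8265, 0.022, 0.000201333, 0.0748663 ms; sum = 23.9236 ms.
End-to-end = 24.0 ms.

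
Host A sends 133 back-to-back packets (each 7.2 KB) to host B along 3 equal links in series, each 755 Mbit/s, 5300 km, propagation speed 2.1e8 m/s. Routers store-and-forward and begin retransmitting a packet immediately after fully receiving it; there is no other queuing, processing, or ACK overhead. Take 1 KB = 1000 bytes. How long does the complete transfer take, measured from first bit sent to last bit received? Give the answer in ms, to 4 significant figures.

Per-hop transmission t_tx = L/R = 57600/755000000 = 0.0762914 ms.
Per-hop propagation t_prop = 5300000/210000000 = 25.2381 ms.
Pipeline fill: first packet needs 3·t_tx to clear all hops; remaining 132 packets each add one t_tx.
Total = (3+133-1)·t_tx + 3·t_prop = 135·0.0762914 + 3·25.2381 = 86.01 ms.

86.01 ms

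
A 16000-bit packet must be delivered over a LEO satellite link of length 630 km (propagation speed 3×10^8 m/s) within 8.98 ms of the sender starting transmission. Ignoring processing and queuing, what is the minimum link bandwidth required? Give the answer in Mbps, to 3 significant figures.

Propagation delay = 630000 / 300000000 = 2.1 ms.
Transmission budget = 8.98 − 2.1 = 6.88 ms.
R ≥ L / t_tx = 16000 bits / 0.00688 s = 2.33 Mbps.

2.33 Mbps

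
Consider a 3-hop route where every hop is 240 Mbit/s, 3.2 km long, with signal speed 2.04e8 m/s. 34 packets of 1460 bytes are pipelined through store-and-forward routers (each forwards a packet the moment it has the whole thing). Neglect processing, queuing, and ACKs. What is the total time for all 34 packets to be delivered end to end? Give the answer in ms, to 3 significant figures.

Per-hop transmission t_tx = L/R = 11680/240000000 = 0.0486667 ms.
Per-hop propagation t_prop = 3200/204000000 = 0.0156863 ms.
Pipeline fill: first packet needs 3·t_tx to clear all hops; remaining 33 packets each add one t_tx.
Total = (3+34-1)·t_tx + 3·t_prop = 36·0.0486667 + 3·0.0156863 = 1.80 ms.

1.80 ms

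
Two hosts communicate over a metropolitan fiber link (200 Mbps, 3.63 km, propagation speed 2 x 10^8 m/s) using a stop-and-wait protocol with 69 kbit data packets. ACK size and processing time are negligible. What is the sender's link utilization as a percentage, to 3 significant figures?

90.5 %

t_tx = L/R = 69000/200000000 = 0.000345 s.
t_prop = 3630/200000000 = 1.815e-05 s; RTT = 3.63e-05 s.
Cycle = t_tx + RTT = 0.0003813 s.
Utilization = t_tx / cycle = 0.000345/0.0003813 = 90.5 %.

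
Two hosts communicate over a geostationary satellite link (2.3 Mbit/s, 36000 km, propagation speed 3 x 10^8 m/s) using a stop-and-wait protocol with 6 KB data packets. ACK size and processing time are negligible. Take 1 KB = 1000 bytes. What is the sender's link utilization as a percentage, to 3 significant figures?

t_tx = L/R = 48000/2300000 = 0.0208696 s.
t_prop = 36000000/300000000 = 0.12 s; RTT = 0.24 s.
Cycle = t_tx + RTT = 0.26087 s.
Utilization = t_tx / cycle = 0.0208696/0.26087 = 8.00 %.

8.00 %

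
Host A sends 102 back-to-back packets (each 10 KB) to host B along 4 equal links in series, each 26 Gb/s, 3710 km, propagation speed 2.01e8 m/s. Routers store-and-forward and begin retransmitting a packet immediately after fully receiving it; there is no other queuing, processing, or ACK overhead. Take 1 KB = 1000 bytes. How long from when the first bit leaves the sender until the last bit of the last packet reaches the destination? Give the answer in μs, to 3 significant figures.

74200 μs

Per-hop transmission t_tx = L/R = 80000/26000000000 = 3.07692 μs.
Per-hop propagation t_prop = 3710000/2.01e+08 = 18457.7 μs.
Pipeline fill: first packet needs 4·t_tx to clear all hops; remaining 101 packets each add one t_tx.
Total = (4+102-1)·t_tx + 4·t_prop = 105·3.07692 + 4·18457.7 = 74200 μs.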